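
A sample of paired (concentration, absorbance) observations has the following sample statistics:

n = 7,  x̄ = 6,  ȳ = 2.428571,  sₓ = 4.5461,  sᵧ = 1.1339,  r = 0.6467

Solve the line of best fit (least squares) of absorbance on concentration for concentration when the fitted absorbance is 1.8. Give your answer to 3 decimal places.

b = r · sᵧ/sₓ = 0.6467 · 1.1339/4.5461 = 0.161302
a = ȳ − b·x̄ = 2.428571 − 0.161302·6 = 1.460761
Set a + b·x = 1.8: x = (1.8 − 1.460761) / 0.161302 = 2.103132

2.103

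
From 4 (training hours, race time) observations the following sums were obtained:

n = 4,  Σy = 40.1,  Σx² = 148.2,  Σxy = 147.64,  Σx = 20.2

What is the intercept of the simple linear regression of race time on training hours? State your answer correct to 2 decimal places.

Sxx = Σx² − (Σx)²/n = 148.2 − 102.01 = 46.19
Sxy = Σxy − (Σx)(Σy)/n = 147.64 − 202.505 = -54.865
b = Sxy/Sxx = -54.865/46.19 = -1.187811
a = ȳ − b·x̄ = 10.025 − (-1.187811)·5.05 = 16.023447

16.02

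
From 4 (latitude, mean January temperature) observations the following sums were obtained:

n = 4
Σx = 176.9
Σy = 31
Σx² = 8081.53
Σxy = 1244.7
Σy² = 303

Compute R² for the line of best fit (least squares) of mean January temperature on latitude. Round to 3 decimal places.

0.984

Sxx = Σx² − (Σx)²/n = 8081.53 − 7823.4025 = 258.1275
Sxy = Σxy − (Σx)(Σy)/n = 1244.7 − 1370.975 = -126.275
Syy = Σy² − (Σy)²/n = 303 − 240.25 = 62.75
R² = Sxy²/(Sxx·Syy) = (-126.275)²/(258.1275·62.75) = 0.984434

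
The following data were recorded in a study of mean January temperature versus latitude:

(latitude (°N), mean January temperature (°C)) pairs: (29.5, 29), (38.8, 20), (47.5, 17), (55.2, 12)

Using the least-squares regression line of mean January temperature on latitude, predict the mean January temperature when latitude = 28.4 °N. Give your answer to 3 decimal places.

28.572

n = 4, Σx = 171, Σy = 78, Σxy = 3101.4, Σx² = 7678.98
Sxx = Σx² − (Σx)²/n = 7678.98 − 7310.25 = 368.73
Sxy = Σxy − (Σx)(Σy)/n = 3101.4 − 3334.5 = -233.1
b = Sxy/Sxx = -233.1/368.73 = -0.632170
a = ȳ − b·x̄ = 19.5 − (-0.632170)·42.75 = 46.525262
ŷ(28.4) = a + b·28.4 = 46.525262 + (-0.632170)·28.4 = 28.571638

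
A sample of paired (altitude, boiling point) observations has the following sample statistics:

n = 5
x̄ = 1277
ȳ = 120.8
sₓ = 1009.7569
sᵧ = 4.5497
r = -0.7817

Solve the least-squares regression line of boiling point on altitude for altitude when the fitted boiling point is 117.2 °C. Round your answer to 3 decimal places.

b = r · sᵧ/sₓ = -0.7817 · 4.5497/1009.7569 = -0.003522
a = ȳ − b·x̄ = 120.8 − (-0.003522)·1277 = 125.297767
Set a + b·x = 117.2: x = (117.2 − 125.297767) / (-0.003522) = 2299.107223

2299.107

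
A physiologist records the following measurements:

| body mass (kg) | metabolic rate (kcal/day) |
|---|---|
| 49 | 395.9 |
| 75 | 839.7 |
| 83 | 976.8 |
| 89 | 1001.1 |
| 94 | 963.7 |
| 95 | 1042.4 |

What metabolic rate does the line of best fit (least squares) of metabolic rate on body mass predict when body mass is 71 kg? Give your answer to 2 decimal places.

n = 6, Σx = 485, Σy = 5219.6, Σxy = 442164.7, Σx² = 40697
Sxx = Σx² − (Σx)²/n = 40697 − 39204.166667 = 1492.833333
Sxy = Σxy − (Σx)(Σy)/n = 442164.7 − 421917.666667 = 20247.033333
b = Sxy/Sxx = 20247.033333/1492.833333 = 13.562822
a = ȳ − b·x̄ = 869.933333 − 13.562822·80.833333 = -226.394809
ŷ(71) = a + b·71 = -226.394809 + 13.562822·71 = 736.565580

736.57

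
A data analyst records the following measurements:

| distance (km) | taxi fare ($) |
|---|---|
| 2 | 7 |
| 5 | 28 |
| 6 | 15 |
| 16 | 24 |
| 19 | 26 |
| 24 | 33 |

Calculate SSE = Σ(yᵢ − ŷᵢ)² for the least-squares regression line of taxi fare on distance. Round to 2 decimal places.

194.17

n = 6, Σx = 72, Σy = 133, Σxy = 1914, Σx² = 1258, Σy² = 3399
Sxx = Σx² − (Σx)²/n = 1258 − 864 = 394
Sxy = Σxy − (Σx)(Σy)/n = 1914 − 1596 = 318
Syy = Σy² − (Σy)²/n = 3399 − 2948.166667 = 450.833333
b = Sxy/Sxx = 318/394 = 0.807107
SSE = Syy − b·Sxy = 450.833333 − 0.807107·318 = 194.173435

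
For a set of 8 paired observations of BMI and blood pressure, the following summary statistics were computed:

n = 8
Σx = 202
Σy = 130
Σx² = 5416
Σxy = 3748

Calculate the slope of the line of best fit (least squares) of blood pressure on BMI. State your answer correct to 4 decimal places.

1.4754

Sxx = Σx² − (Σx)²/n = 5416 − 5100.5 = 315.5
Sxy = Σxy − (Σx)(Σy)/n = 3748 − 3282.5 = 465.5
b = Sxy/Sxx = 465.5/315.5 = 1.475436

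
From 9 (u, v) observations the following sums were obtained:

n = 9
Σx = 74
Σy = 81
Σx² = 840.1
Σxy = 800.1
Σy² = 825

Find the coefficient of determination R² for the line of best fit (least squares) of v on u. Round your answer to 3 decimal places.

0.809

Sxx = Σx² − (Σx)²/n = 840.1 − 608.444444 = 231.655556
Sxy = Σxy − (Σx)(Σy)/n = 800.1 − 666 = 134.1
Syy = Σy² − (Σy)²/n = 825 − 729 = 96
R² = Sxy²/(Sxx·Syy) = (134.1)²/(231.655556·96) = 0.808618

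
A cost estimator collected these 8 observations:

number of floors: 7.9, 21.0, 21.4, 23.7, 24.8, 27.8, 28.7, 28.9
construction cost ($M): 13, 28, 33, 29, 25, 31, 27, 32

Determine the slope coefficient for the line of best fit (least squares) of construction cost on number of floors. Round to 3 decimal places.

n = 8, Σx = 184.2, Σy = 218, Σxy = 5265.7, Σx² = 4569.84
Sxx = Σx² − (Σx)²/n = 4569.84 − 4241.205 = 328.635
Sxy = Σxy − (Σx)(Σy)/n = 5265.7 − 5019.45 = 246.25
b = Sxy/Sxx = 246.25/328.635 = 0.749312

0.749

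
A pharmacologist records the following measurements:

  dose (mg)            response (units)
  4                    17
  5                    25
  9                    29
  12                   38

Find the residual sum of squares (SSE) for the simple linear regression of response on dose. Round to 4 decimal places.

n = 4, Σx = 30, Σy = 109, Σxy = 910, Σx² = 266, Σy² = 3199
Sxx = Σx² − (Σx)²/n = 266 − 225 = 41
Sxy = Σxy − (Σx)(Σy)/n = 910 − 817.5 = 92.5
Syy = Σy² − (Σy)²/n = 3199 − 2970.25 = 228.75
b = Sxy/Sxx = 92.5/41 = 2.256098
SSE = Syy − b·Sxy = 228.75 − 2.256098·92.5 = 20.060976

20.0610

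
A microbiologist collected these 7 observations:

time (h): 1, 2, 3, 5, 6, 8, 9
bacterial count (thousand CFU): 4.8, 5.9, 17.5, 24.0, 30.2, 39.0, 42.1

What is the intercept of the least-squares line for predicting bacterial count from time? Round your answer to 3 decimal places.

n = 7, Σx = 34, Σy = 163.5, Σxy = 1061.2, Σx² = 220
Sxx = Σx² − (Σx)²/n = 220 − 165.142857 = 54.857143
Sxy = Σxy − (Σx)(Σy)/n = 1061.2 − 794.142857 = 267.057143
b = Sxy/Sxx = 267.057143/54.857143 = 4.868229
a = ȳ − b·x̄ = 23.357143 − 4.868229·4.857143 = -0.288542

-0.289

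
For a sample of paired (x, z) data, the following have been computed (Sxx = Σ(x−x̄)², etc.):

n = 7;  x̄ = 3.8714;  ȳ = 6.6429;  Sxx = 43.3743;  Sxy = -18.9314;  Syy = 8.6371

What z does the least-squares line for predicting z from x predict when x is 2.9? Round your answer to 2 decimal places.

b = Sxy/Sxx = -18.9314/43.3743 = -0.436466
a = ȳ − b·x̄ = 6.6429 − (-0.436466)·3.8714 = 8.332634
ŷ(2.9) = a + b·2.9 = 8.332634 + (-0.436466)·2.9 = 7.066883

7.07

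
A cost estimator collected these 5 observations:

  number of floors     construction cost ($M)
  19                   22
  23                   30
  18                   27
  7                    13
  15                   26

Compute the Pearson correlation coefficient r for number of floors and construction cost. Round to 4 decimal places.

n = 5, Σx = 82, Σy = 118, Σxy = 2075, Σx² = 1488, Σy² = 2958
Sxx = Σx² − (Σx)²/n = 1488 − 1344.8 = 143.2
Sxy = Σxy − (Σx)(Σy)/n = 2075 − 1935.2 = 139.8
Syy = Σy² − (Σy)²/n = 2958 − 2784.8 = 173.2
r = Sxy/√(Sxx·Syy) = 139.8/√(24802.24) = 139.8/157.487269 = 0.887691

0.8877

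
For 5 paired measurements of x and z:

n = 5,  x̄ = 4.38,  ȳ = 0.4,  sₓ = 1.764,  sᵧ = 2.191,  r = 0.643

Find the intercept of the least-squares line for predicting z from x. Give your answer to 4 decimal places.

b = r · sᵧ/sₓ = 0.643 · 2.191/1.764 = 0.798647
a = ȳ − b·x̄ = 0.4 − 0.798647·4.38 = -3.098073

-3.0981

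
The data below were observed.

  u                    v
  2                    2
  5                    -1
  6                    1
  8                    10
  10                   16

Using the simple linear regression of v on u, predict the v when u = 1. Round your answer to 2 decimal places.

n = 5, Σx = 31, Σy = 28, Σxy = 245, Σx² = 229
Sxx = Σx² − (Σx)²/n = 229 − 192.2 = 36.8
Sxy = Σxy − (Σx)(Σy)/n = 245 − 173.6 = 71.4
b = Sxy/Sxx = 71.4/36.8 = 1.940217
a = ȳ − b·x̄ = 5.6 − 1.940217·6.2 = -6.429348
ŷ(1) = a + b·1 = -6.429348 + 1.940217·1 = -4.489130

-4.49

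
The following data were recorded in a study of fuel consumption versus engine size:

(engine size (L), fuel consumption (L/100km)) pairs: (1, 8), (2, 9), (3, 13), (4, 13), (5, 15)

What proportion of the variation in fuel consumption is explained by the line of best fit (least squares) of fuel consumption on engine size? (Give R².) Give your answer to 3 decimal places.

n = 5, Σx = 15, Σy = 58, Σxy = 192, Σx² = 55, Σy² = 708
Sxx = Σx² − (Σx)²/n = 55 − 45 = 10
Sxy = Σxy − (Σx)(Σy)/n = 192 − 174 = 18
Syy = Σy² − (Σy)²/n = 708 − 672.8 = 35.2
R² = Sxy²/(Sxx·Syy) = (18)²/(10·35.2) = 0.920455

0.920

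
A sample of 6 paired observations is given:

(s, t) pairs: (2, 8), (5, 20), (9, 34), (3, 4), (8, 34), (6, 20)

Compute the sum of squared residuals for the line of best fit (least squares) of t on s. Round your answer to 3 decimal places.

57.173

n = 6, Σx = 33, Σy = 120, Σxy = 826, Σx² = 219, Σy² = 3192
Sxx = Σx² − (Σx)²/n = 219 − 181.5 = 37.5
Sxy = Σxy − (Σx)(Σy)/n = 826 − 660 = 166
Syy = Σy² − (Σy)²/n = 3192 − 2400 = 792
b = Sxy/Sxx = 166/37.5 = 4.426667
SSE = Syy − b·Sxy = 792 − 4.426667·166 = 57.173333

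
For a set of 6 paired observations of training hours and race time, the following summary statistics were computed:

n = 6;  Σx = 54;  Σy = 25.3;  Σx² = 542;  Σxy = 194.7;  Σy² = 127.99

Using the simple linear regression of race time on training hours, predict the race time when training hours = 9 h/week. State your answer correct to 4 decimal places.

4.2167

Sxx = Σx² − (Σx)²/n = 542 − 486 = 56
Sxy = Σxy − (Σx)(Σy)/n = 194.7 − 227.7 = -33
b = Sxy/Sxx = -33/56 = -0.589286
a = ȳ − b·x̄ = 4.216667 − (-0.589286)·9 = 9.520238
ŷ(9) = a + b·9 = 9.520238 + (-0.589286)·9 = 4.216667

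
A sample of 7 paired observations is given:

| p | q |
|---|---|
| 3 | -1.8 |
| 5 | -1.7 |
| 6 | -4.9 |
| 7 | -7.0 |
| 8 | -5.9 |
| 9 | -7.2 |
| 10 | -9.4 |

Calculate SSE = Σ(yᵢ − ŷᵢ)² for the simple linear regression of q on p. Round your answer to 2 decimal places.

n = 7, Σx = 48, Σy = -37.9, Σxy = -298.3, Σx² = 364, Σy² = 254.15
Sxx = Σx² − (Σx)²/n = 364 − 329.142857 = 34.857143
Sxy = Σxy − (Σx)(Σy)/n = -298.3 − (-259.885714) = -38.414286
Syy = Σy² − (Σy)²/n = 254.15 − 205.201429 = 48.948571
b = Sxy/Sxx = -38.414286/34.857143 = -1.102049
SSE = Syy − b·Sxy = 48.948571 − (-1.102049)·(-38.414286) = 6.614139

6.61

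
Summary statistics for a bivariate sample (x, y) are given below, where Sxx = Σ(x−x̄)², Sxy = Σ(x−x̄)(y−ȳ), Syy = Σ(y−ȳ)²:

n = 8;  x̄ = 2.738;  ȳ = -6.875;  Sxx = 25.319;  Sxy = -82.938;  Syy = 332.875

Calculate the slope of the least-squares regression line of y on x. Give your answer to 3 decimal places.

b = Sxy/Sxx = -82.938/25.319 = -3.275722

-3.276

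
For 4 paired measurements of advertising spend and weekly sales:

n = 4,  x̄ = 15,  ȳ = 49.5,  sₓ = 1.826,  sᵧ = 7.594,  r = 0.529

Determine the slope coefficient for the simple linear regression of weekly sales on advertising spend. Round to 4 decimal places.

2.2000

b = r · sᵧ/sₓ = 0.529 · 7.594/1.826 = 2.200014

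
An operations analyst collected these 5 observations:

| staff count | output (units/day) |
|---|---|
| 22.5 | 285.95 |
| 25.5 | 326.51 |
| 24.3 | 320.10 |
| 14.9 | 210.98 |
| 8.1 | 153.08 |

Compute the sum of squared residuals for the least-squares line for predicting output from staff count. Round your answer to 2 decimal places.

191.91

n = 5, Σx = 95.3, Σy = 1296.62, Σxy = 26921.86, Σx² = 2034.61, Σy² = 358786.2394
Sxx = Σx² − (Σx)²/n = 2034.61 − 1816.418 = 218.192
Sxy = Σxy − (Σx)(Σy)/n = 26921.86 − 24713.5772 = 2208.2828
Syy = Σy² − (Σy)²/n = 358786.2394 − 336244.68488 = 22541.55452
b = Sxy/Sxx = 2208.2828/218.192 = 10.120824
SSE = Syy − b·Sxy = 22541.55452 − 10.120824·2208.2828 = 191.913265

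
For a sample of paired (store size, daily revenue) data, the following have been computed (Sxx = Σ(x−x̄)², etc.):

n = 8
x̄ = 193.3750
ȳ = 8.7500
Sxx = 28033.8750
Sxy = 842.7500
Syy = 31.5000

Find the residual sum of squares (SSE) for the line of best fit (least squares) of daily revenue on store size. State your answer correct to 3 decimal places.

6.165

b = Sxy/Sxx = 842.75/28033.875 = 0.030062
SSE = Syy − b·Sxy = 31.5 − 0.030062·842.75 = 6.165380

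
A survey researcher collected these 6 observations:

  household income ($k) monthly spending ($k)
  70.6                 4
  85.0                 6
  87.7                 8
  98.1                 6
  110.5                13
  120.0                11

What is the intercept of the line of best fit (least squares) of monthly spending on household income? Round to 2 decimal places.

n = 6, Σx = 571.9, Σy = 48, Σxy = 4839.1, Σx² = 56134.51
Sxx = Σx² − (Σx)²/n = 56134.51 − 54511.601667 = 1622.908333
Sxy = Σxy − (Σx)(Σy)/n = 4839.1 − 4575.2 = 263.9
b = Sxy/Sxx = 263.9/1622.908333 = 0.162609
a = ȳ − b·x̄ = 8 − 0.162609·95.316667 = -7.499377

-7.50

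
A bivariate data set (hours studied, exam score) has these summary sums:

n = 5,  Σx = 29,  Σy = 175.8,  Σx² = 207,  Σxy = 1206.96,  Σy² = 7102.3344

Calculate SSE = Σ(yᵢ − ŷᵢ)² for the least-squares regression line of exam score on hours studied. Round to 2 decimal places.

16.86

Sxx = Σx² − (Σx)²/n = 207 − 168.2 = 38.8
Sxy = Σxy − (Σx)(Σy)/n = 1206.96 − 1019.64 = 187.32
Syy = Σy² − (Σy)²/n = 7102.3344 − 6181.128 = 921.2064
b = Sxy/Sxx = 187.32/38.8 = 4.827835
SSE = Syy − b·Sxy = 921.2064 − 4.827835·187.32 = 16.856338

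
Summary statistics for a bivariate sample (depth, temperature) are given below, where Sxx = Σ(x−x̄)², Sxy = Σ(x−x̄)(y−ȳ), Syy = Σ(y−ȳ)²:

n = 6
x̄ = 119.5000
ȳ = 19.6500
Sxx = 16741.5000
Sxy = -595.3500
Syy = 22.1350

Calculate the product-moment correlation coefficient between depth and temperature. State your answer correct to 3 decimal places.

-0.978

r = Sxy/√(Sxx·Syy) = -595.35/√(370573.1025) = -595.35/608.747158 = -0.977992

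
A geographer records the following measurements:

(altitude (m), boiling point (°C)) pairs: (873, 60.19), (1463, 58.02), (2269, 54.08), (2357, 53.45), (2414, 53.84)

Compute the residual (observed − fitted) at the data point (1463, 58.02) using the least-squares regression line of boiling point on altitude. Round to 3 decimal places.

0.283

n = 5, Σx = 9376, Σy = 279.58, Σxy = 516088.06, Σx² = 19433704
Sxx = Σx² − (Σx)²/n = 19433704 − 17581875.2 = 1851828.8
Sxy = Σxy − (Σx)(Σy)/n = 516088.06 − 524268.416 = -8180.356
b = Sxy/Sxx = -8180.356/1851828.8 = -0.004417
a = ȳ − b·x̄ = 55.916 − (-0.004417)·1875.2 = 64.199597
ŷ(1463) = 64.199597 + (-0.004417)·1463 = 57.736872
residual = y − ŷ = 58.02 − 57.736872 = 0.283128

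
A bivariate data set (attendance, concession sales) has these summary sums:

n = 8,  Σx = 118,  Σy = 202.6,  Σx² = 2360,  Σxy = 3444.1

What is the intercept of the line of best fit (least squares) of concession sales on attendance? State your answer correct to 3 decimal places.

Sxx = Σx² − (Σx)²/n = 2360 − 1740.5 = 619.5
Sxy = Σxy − (Σx)(Σy)/n = 3444.1 − 2988.35 = 455.75
b = Sxy/Sxx = 455.75/619.5 = 0.735674
a = ȳ − b·x̄ = 25.325 − 0.735674·14.75 = 14.473810

14.474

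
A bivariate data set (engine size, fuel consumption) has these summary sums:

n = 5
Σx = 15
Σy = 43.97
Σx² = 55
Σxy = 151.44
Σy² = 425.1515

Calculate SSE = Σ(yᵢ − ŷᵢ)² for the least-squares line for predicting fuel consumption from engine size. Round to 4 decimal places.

0.3372

Sxx = Σx² − (Σx)²/n = 55 − 45 = 10
Sxy = Σxy − (Σx)(Σy)/n = 151.44 − 131.91 = 19.53
Syy = Σy² − (Σy)²/n = 425.1515 − 386.67218 = 38.47932
b = Sxy/Sxx = 19.53/10 = 1.953
SSE = Syy − b·Sxy = 38.47932 − 1.953·19.53 = 0.33723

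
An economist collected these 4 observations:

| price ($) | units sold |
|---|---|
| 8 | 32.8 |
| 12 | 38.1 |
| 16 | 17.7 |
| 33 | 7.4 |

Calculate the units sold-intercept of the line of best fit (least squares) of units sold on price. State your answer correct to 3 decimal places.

n = 4, Σx = 69, Σy = 96, Σxy = 1247, Σx² = 1553
Sxx = Σx² − (Σx)²/n = 1553 − 1190.25 = 362.75
Sxy = Σxy − (Σx)(Σy)/n = 1247 − 1656 = -409
b = Sxy/Sxx = -409/362.75 = -1.127498
a = ȳ − b·x̄ = 24 − (-1.127498)·17.25 = 43.449345

43.449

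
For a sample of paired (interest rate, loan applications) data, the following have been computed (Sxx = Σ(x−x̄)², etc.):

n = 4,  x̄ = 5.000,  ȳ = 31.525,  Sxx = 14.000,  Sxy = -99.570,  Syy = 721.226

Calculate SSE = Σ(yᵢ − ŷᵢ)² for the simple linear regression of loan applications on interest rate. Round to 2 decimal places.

b = Sxy/Sxx = -99.57/14 = -7.112143
SSE = Syy − b·Sxy = 721.226 − (-7.112143)·(-99.57) = 13.069936

13.07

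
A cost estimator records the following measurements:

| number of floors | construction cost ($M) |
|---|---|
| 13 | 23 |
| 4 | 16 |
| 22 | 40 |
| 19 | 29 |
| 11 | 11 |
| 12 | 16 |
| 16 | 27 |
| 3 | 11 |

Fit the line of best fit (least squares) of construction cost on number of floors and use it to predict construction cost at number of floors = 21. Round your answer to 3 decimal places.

n = 8, Σx = 100, Σy = 173, Σxy = 2572, Σx² = 1560
Sxx = Σx² − (Σx)²/n = 1560 − 1250 = 310
Sxy = Σxy − (Σx)(Σy)/n = 2572 − 2162.5 = 409.5
b = Sxy/Sxx = 409.5/310 = 1.320968
a = ȳ − b·x̄ = 21.625 − 1.320968·12.5 = 5.112903
ŷ(21) = a + b·21 = 5.112903 + 1.320968·21 = 32.853226

32.853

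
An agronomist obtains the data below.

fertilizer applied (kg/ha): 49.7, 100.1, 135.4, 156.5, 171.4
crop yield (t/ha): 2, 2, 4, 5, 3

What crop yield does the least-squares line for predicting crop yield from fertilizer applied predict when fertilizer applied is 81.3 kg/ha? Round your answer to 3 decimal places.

2.436

n = 5, Σx = 613.1, Σy = 16, Σxy = 2137.9, Σx² = 84693.47
Sxx = Σx² − (Σx)²/n = 84693.47 − 75178.322 = 9515.148
Sxy = Σxy − (Σx)(Σy)/n = 2137.9 − 1961.92 = 175.98
b = Sxy/Sxx = 175.98/9515.148 = 0.018495
a = ȳ − b·x̄ = 3.2 − 0.018495·122.62 = 0.932177
ŷ(81.3) = a + b·81.3 = 0.932177 + 0.018495·81.3 = 2.435798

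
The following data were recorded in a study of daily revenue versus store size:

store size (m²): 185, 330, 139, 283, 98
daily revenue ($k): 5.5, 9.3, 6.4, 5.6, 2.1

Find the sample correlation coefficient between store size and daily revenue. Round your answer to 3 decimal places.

n = 5, Σx = 1035, Σy = 28.9, Σxy = 6766.7, Σx² = 252139, Σy² = 193.47
Sxx = Σx² − (Σx)²/n = 252139 − 214245 = 37894
Sxy = Σxy − (Σx)(Σy)/n = 6766.7 − 5982.3 = 784.4
Syy = Σy² − (Σy)²/n = 193.47 − 167.042 = 26.428
r = Sxy/√(Sxx·Syy) = 784.4/√(1001462.632) = 784.4/1000.731049 = 0.783827

0.784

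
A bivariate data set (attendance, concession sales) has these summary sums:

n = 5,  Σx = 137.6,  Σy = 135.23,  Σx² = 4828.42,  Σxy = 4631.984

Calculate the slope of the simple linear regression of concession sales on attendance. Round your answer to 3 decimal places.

Sxx = Σx² − (Σx)²/n = 4828.42 − 3786.752 = 1041.668
Sxy = Σxy − (Σx)(Σy)/n = 4631.984 − 3721.5296 = 910.4544
b = Sxy/Sxx = 910.4544/1041.668 = 0.874035

0.874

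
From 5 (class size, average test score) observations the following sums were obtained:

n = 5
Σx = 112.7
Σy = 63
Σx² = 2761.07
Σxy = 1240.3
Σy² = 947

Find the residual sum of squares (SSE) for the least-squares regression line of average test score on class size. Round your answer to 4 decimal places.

6.9250

Sxx = Σx² − (Σx)²/n = 2761.07 − 2540.258 = 220.812
Sxy = Σxy − (Σx)(Σy)/n = 1240.3 − 1420.02 = -179.72
Syy = Σy² − (Σy)²/n = 947 − 793.8 = 153.2
b = Sxy/Sxx = -179.72/220.812 = -0.813905
SSE = Syy − b·Sxy = 153.2 − (-0.813905)·(-179.72) = 6.924986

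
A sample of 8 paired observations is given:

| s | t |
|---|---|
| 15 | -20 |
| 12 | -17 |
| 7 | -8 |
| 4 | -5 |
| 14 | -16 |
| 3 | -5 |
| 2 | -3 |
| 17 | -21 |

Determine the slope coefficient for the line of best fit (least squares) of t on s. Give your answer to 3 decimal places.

n = 8, Σx = 74, Σy = -95, Σxy = -1182, Σx² = 932
Sxx = Σx² − (Σx)²/n = 932 − 684.5 = 247.5
Sxy = Σxy − (Σx)(Σy)/n = -1182 − (-878.75) = -303.25
b = Sxy/Sxx = -303.25/247.5 = -1.225253

-1.225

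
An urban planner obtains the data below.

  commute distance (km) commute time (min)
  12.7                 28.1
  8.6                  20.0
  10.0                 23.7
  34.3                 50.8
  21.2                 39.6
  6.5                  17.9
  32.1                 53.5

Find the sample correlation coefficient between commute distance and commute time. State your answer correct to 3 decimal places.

n = 7, Σx = 125.4, Σy = 233.6, Σxy = 5181.53, Σx² = 3033.84, Σy² = 9082.76
Sxx = Σx² − (Σx)²/n = 3033.84 − 2246.451429 = 787.388571
Sxy = Σxy − (Σx)(Σy)/n = 5181.53 − 4184.777143 = 996.752857
Syy = Σy² − (Σy)²/n = 9082.76 − 7795.565714 = 1287.194286
r = Sxy/√(Sxx·Syy) = 996.752857/√(1013522.069780) = 996.752857/1006.738332 = 0.990081

0.990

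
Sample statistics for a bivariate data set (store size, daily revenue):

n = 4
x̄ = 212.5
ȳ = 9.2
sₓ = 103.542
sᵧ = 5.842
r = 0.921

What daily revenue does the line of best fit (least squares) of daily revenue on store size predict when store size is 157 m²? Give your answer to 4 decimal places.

b = r · sᵧ/sₓ = 0.921 · 5.842/103.542 = 0.051964
a = ȳ − b·x̄ = 9.2 − 0.051964·212.5 = -1.842402
ŷ(157) = a + b·157 = -1.842402 + 0.051964·157 = 6.315984

6.3160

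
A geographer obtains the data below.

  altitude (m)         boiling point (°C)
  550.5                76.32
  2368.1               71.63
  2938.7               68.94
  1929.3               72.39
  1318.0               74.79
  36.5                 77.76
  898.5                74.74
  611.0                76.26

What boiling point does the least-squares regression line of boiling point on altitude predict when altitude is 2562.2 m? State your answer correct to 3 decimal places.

70.558

n = 8, Σx = 10650.6, Σy = 592.83, Σxy = 769057.378, Σx² = 21188183.54
Sxx = Σx² − (Σx)²/n = 21188183.54 − 14179410.045 = 7008773.495
Sxy = Σxy − (Σx)(Σy)/n = 769057.378 − 789249.39975 = -20192.02175
b = Sxy/Sxx = -20192.02175/7008773.495 = -0.002881
a = ȳ − b·x̄ = 74.10375 − (-0.002881)·1331.325 = 77.939249
ŷ(2562.2) = a + b·2562.2 = 77.939249 + (-0.002881)·2562.2 = 70.557644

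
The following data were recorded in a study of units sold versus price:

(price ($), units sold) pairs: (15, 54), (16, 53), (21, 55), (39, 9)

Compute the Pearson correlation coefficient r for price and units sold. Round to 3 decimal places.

n = 4, Σx = 91, Σy = 171, Σxy = 3164, Σx² = 2443, Σy² = 8831
Sxx = Σx² − (Σx)²/n = 2443 − 2070.25 = 372.75
Sxy = Σxy − (Σx)(Σy)/n = 3164 − 3890.25 = -726.25
Syy = Σy² − (Σy)²/n = 8831 − 7310.25 = 1520.75
r = Sxy/√(Sxx·Syy) = -726.25/√(566859.5625) = -726.25/752.900765 = -0.964603

-0.965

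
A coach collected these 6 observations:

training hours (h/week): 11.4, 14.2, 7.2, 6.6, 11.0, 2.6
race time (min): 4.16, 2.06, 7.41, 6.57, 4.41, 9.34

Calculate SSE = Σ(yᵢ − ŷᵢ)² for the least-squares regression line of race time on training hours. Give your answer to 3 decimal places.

n = 6, Σx = 53, Σy = 33.95, Σxy = 246.184, Σx² = 554.76, Σy² = 226.3059
Sxx = Σx² − (Σx)²/n = 554.76 − 468.166667 = 86.593333
Sxy = Σxy − (Σx)(Σy)/n = 246.184 − 299.891667 = -53.707667
Syy = Σy² − (Σy)²/n = 226.3059 − 192.100417 = 34.205483
b = Sxy/Sxx = -53.707667/86.593333 = -0.620229
SSE = Syy − b·Sxy = 34.205483 − (-0.620229)·(-53.707667) = 0.894449

0.894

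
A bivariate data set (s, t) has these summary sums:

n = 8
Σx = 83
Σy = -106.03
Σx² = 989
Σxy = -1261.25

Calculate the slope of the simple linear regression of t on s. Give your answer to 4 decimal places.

-1.2605

Sxx = Σx² − (Σx)²/n = 989 − 861.125 = 127.875
Sxy = Σxy − (Σx)(Σy)/n = -1261.25 − (-1100.06125) = -161.18875
b = Sxy/Sxx = -161.18875/127.875 = -1.260518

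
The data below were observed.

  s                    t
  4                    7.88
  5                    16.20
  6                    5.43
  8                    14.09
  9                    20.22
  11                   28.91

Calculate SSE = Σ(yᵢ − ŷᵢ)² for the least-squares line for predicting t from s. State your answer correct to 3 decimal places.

114.435

n = 6, Σx = 43, Σy = 92.73, Σxy = 757.81, Σx² = 343, Σy² = 1797.1839
Sxx = Σx² − (Σx)²/n = 343 − 308.166667 = 34.833333
Sxy = Σxy − (Σx)(Σy)/n = 757.81 − 664.565 = 93.245
Syy = Σy² − (Σy)²/n = 1797.1839 − 1433.14215 = 364.04175
b = Sxy/Sxx = 93.245/34.833333 = 2.676890
SSE = Syy − b·Sxy = 364.04175 − 2.676890·93.245 = 114.435146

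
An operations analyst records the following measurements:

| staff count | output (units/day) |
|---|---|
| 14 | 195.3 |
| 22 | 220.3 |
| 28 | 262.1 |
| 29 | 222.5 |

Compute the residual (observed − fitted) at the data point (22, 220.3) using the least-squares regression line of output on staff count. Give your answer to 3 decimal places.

n = 4, Σx = 93, Σy = 900.2, Σxy = 21372.1, Σx² = 2305
Sxx = Σx² − (Σx)²/n = 2305 − 2162.25 = 142.75
Sxy = Σxy − (Σx)(Σy)/n = 21372.1 − 20929.65 = 442.45
b = Sxy/Sxx = 442.45/142.75 = 3.099475
a = ȳ − b·x̄ = 225.05 − 3.099475·23.25 = 152.987215
ŷ(22) = 152.987215 + 3.099475·22 = 221.175657
residual = y − ŷ = 220.3 − 221.175657 = -0.875657

-0.876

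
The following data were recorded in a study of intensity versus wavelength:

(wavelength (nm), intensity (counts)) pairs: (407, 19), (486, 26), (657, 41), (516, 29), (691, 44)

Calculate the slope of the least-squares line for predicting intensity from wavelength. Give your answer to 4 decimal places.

n = 5, Σx = 2757, Σy = 159, Σxy = 92674, Σx² = 1577231
Sxx = Σx² − (Σx)²/n = 1577231 − 1520209.8 = 57021.2
Sxy = Σxy − (Σx)(Σy)/n = 92674 − 87672.6 = 5001.4
b = Sxy/Sxx = 5001.4/57021.2 = 0.087711

0.0877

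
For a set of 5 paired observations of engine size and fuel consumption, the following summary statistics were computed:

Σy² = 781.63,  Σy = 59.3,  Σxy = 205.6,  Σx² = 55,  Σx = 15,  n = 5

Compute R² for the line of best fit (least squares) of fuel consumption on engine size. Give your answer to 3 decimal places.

Sxx = Σx² − (Σx)²/n = 55 − 45 = 10
Sxy = Σxy − (Σx)(Σy)/n = 205.6 − 177.9 = 27.7
Syy = Σy² − (Σy)²/n = 781.63 − 703.298 = 78.332
R² = Sxy²/(Sxx·Syy) = (27.7)²/(10·78.332) = 0.979536

0.980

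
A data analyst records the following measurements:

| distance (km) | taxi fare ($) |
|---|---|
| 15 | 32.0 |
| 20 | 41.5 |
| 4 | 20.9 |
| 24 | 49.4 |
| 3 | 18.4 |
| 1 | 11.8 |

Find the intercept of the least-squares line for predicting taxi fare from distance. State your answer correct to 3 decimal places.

12.601

n = 6, Σx = 67, Σy = 174, Σxy = 2646.2, Σx² = 1227
Sxx = Σx² − (Σx)²/n = 1227 − 748.166667 = 478.833333
Sxy = Σxy − (Σx)(Σy)/n = 2646.2 − 1943 = 703.2
b = Sxy/Sxx = 703.2/478.833333 = 1.468569
a = ȳ − b·x̄ = 29 − 1.468569·11.166667 = 12.600975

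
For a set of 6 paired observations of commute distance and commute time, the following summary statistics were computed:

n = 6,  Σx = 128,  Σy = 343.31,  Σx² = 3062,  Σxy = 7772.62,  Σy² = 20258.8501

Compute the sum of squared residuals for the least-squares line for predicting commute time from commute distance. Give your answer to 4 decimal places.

7.6554

Sxx = Σx² − (Σx)²/n = 3062 − 2730.666667 = 331.333333
Sxy = Σxy − (Σx)(Σy)/n = 7772.62 − 7323.946667 = 448.673333
Syy = Σy² − (Σy)²/n = 20258.8501 − 19643.626017 = 615.224083
b = Sxy/Sxx = 448.673333/331.333333 = 1.354145
SSE = Syy − b·Sxy = 615.224083 − 1.354145·448.673333 = 7.655391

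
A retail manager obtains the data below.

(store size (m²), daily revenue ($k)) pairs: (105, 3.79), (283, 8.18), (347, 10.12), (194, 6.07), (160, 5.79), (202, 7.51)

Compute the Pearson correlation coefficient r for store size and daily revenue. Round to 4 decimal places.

0.9717

n = 6, Σx = 1291, Σy = 41.46, Σxy = 9845.53, Σx² = 315563, Σy² = 310.46
Sxx = Σx² − (Σx)²/n = 315563 − 277780.166667 = 37782.833333
Sxy = Σxy − (Σx)(Σy)/n = 9845.53 − 8920.81 = 924.72
Syy = Σy² − (Σy)²/n = 310.46 − 286.4886 = 23.9714
r = Sxy/√(Sxx·Syy) = 924.72/√(905707.410967) = 924.72/951.686614 = 0.971664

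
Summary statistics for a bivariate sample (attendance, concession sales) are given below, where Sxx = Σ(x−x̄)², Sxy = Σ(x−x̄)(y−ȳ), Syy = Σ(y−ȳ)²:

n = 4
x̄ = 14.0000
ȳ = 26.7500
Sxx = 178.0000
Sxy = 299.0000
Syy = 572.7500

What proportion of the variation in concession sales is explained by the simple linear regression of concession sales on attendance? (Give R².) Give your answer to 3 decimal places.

R² = Sxy²/(Sxx·Syy) = (299)²/(178·572.75) = 0.876915

0.877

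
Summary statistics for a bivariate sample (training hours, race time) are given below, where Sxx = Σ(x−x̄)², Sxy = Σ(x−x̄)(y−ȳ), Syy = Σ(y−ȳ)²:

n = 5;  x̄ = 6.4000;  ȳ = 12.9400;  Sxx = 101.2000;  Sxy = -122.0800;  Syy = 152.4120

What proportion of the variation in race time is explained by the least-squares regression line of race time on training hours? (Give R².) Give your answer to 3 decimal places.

0.966

R² = Sxy²/(Sxx·Syy) = (-122.08)²/(101.2·152.412) = 0.966250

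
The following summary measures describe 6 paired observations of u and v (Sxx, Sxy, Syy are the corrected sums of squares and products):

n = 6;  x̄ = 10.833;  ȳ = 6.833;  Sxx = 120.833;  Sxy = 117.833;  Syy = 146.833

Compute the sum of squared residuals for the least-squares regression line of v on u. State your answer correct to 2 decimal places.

31.93

b = Sxy/Sxx = 117.833/120.833 = 0.975172
SSE = Syy − b·Sxy = 146.833 − 0.975172·117.833 = 31.925517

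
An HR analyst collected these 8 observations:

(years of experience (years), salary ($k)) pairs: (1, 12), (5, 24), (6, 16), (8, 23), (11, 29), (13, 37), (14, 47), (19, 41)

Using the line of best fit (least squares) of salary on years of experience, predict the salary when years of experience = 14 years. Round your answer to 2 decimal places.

n = 8, Σx = 77, Σy = 229, Σxy = 2649, Σx² = 973
Sxx = Σx² − (Σx)²/n = 973 − 741.125 = 231.875
Sxy = Σxy − (Σx)(Σy)/n = 2649 − 2204.125 = 444.875
b = Sxy/Sxx = 444.875/231.875 = 1.918598
a = ȳ − b·x̄ = 28.625 − 1.918598·9.625 = 10.158491
ŷ(14) = a + b·14 = 10.158491 + 1.918598·14 = 37.018868

37.02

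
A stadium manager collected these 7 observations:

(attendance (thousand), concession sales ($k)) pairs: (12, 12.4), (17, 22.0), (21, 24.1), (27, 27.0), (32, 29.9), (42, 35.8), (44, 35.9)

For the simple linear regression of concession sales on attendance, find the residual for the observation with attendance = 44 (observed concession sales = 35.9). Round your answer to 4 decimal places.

-1.3967

n = 7, Σx = 195, Σy = 187.1, Σxy = 5797.9, Σx² = 6327
Sxx = Σx² − (Σx)²/n = 6327 − 5432.142857 = 894.857143
Sxy = Σxy − (Σx)(Σy)/n = 5797.9 − 5212.071429 = 585.828571
b = Sxy/Sxx = 585.828571/894.857143 = 0.654662
a = ȳ − b·x̄ = 26.728571 − 0.654662·27.857143 = 8.491571
ŷ(44) = 8.491571 + 0.654662·44 = 37.296679
residual = y − ŷ = 35.9 − 37.296679 = -1.396679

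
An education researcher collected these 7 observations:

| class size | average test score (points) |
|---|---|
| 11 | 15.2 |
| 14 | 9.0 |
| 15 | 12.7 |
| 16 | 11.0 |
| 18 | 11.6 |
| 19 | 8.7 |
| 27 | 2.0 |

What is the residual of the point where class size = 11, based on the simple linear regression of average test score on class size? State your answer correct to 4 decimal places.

0.5847

n = 7, Σx = 120, Σy = 70.2, Σxy = 1087.8, Σx² = 2212
Sxx = Σx² − (Σx)²/n = 2212 − 2057.142857 = 154.857143
Sxy = Σxy − (Σx)(Σy)/n = 1087.8 − 1203.428571 = -115.628571
b = Sxy/Sxx = -115.628571/154.857143 = -0.746679
a = ȳ − b·x̄ = 10.028571 − (-0.746679)·17.142857 = 22.828782
ŷ(11) = 22.828782 + (-0.746679)·11 = 14.615314
residual = y − ŷ = 15.2 − 14.615314 = 0.584686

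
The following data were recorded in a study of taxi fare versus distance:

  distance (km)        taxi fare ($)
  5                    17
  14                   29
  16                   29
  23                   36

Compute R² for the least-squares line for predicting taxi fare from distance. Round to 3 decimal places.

0.977

n = 4, Σx = 58, Σy = 111, Σxy = 1783, Σx² = 1006, Σy² = 3267
Sxx = Σx² − (Σx)²/n = 1006 − 841 = 165
Sxy = Σxy − (Σx)(Σy)/n = 1783 − 1609.5 = 173.5
Syy = Σy² − (Σy)²/n = 3267 − 3080.25 = 186.75
R² = Sxy²/(Sxx·Syy) = (173.5)²/(165·186.75) = 0.976910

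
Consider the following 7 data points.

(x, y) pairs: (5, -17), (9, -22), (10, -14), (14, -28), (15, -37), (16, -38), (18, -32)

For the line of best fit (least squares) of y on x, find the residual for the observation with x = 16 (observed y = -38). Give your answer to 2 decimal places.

-4.97

n = 7, Σx = 87, Σy = -188, Σxy = -2554, Σx² = 1207
Sxx = Σx² − (Σx)²/n = 1207 − 1081.285714 = 125.714286
Sxy = Σxy − (Σx)(Σy)/n = -2554 − (-2336.571429) = -217.428571
b = Sxy/Sxx = -217.428571/125.714286 = -1.729545
a = ȳ − b·x̄ = -26.857143 − (-1.729545)·12.428571 = -5.361364
ŷ(16) = -5.361364 + (-1.729545)·16 = -33.034091
residual = y − ŷ = -38 − (-33.034091) = -4.965909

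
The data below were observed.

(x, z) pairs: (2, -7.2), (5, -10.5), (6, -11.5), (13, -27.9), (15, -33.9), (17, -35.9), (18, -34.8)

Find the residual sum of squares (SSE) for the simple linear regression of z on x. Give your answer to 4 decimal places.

21.0454

n = 7, Σx = 76, Σy = -161.7, Σxy = -2243.8, Σx² = 1072, Σy² = 4721.81
Sxx = Σx² − (Σx)²/n = 1072 − 825.142857 = 246.857143
Sxy = Σxy − (Σx)(Σy)/n = -2243.8 − (-1755.6) = -488.2
Syy = Σy² − (Σy)²/n = 4721.81 − 3735.27 = 986.54
b = Sxy/Sxx = -488.2/246.857143 = -1.977662
SSE = Syy − b·Sxy = 986.54 − (-1.977662)·(-488.2) = 21.045394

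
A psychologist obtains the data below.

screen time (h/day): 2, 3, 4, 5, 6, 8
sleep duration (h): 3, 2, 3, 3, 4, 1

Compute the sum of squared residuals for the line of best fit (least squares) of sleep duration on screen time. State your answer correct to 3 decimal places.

4.757

n = 6, Σx = 28, Σy = 16, Σxy = 71, Σx² = 154, Σy² = 48
Sxx = Σx² − (Σx)²/n = 154 − 130.666667 = 23.333333
Sxy = Σxy − (Σx)(Σy)/n = 71 − 74.666667 = -3.666667
Syy = Σy² − (Σy)²/n = 48 − 42.666667 = 5.333333
b = Sxy/Sxx = -3.666667/23.333333 = -0.157143
SSE = Syy − b·Sxy = 5.333333 − (-0.157143)·(-3.666667) = 4.757143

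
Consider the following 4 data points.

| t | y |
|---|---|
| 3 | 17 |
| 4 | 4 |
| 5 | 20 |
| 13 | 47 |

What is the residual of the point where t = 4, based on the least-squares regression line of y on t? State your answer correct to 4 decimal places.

n = 4, Σx = 25, Σy = 88, Σxy = 778, Σx² = 219
Sxx = Σx² − (Σx)²/n = 219 − 156.25 = 62.75
Sxy = Σxy − (Σx)(Σy)/n = 778 − 550 = 228
b = Sxy/Sxx = 228/62.75 = 3.633466
a = ȳ − b·x̄ = 22 − 3.633466·6.25 = -0.709163
ŷ(4) = -0.709163 + 3.633466·4 = 13.824701
residual = y − ŷ = 4 − 13.824701 = -9.824701

-9.8247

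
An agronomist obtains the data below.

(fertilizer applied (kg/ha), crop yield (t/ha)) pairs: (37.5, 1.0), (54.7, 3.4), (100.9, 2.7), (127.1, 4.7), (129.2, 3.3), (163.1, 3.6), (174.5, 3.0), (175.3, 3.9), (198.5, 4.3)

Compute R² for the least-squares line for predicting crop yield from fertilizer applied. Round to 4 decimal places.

n = 9, Σx = 1160.8, Σy = 29.9, Σxy = 4167.52, Σx² = 174610.4, Σy² = 108.49
Sxx = Σx² − (Σx)²/n = 174610.4 − 149717.404444 = 24892.995556
Sxy = Σxy − (Σx)(Σy)/n = 4167.52 − 3856.435556 = 311.084444
Syy = Σy² − (Σy)²/n = 108.49 − 99.334444 = 9.155556
R² = Sxy²/(Sxx·Syy) = (311.084444)²/(24892.995556·9.155556) = 0.424614

0.4246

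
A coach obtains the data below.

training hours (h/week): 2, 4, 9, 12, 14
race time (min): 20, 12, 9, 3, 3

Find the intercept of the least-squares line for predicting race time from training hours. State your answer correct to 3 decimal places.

n = 5, Σx = 41, Σy = 47, Σxy = 247, Σx² = 441
Sxx = Σx² − (Σx)²/n = 441 − 336.2 = 104.8
Sxy = Σxy − (Σx)(Σy)/n = 247 − 385.4 = -138.4
b = Sxy/Sxx = -138.4/104.8 = -1.320611
a = ȳ − b·x̄ = 9.4 − (-1.320611)·8.2 = 20.229008

20.229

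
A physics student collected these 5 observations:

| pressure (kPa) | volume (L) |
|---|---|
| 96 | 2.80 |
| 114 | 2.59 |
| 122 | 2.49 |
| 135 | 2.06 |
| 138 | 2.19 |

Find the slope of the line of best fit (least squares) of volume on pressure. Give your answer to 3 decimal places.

n = 5, Σx = 605, Σy = 12.13, Σxy = 1448.16, Σx² = 74365
Sxx = Σx² − (Σx)²/n = 74365 − 73205 = 1160
Sxy = Σxy − (Σx)(Σy)/n = 1448.16 − 1467.73 = -19.57
b = Sxy/Sxx = -19.57/1160 = -0.016871

-0.017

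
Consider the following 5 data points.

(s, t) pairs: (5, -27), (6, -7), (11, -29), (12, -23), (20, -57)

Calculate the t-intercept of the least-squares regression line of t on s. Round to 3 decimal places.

n = 5, Σx = 54, Σy = -143, Σxy = -1912, Σx² = 726
Sxx = Σx² − (Σx)²/n = 726 − 583.2 = 142.8
Sxy = Σxy − (Σx)(Σy)/n = -1912 − (-1544.4) = -367.6
b = Sxy/Sxx = -367.6/142.8 = -2.574230
a = ȳ − b·x̄ = -28.6 − (-2.574230)·10.8 = -0.798319

-0.798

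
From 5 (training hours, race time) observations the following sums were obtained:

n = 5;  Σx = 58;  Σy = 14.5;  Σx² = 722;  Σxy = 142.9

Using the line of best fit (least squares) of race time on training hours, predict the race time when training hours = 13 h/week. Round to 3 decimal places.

Sxx = Σx² − (Σx)²/n = 722 − 672.8 = 49.2
Sxy = Σxy − (Σx)(Σy)/n = 142.9 − 168.2 = -25.3
b = Sxy/Sxx = -25.3/49.2 = -0.514228
a = ȳ − b·x̄ = 2.9 − (-0.514228)·11.6 = 8.865041
ŷ(13) = a + b·13 = 8.865041 + (-0.514228)·13 = 2.180081

2.180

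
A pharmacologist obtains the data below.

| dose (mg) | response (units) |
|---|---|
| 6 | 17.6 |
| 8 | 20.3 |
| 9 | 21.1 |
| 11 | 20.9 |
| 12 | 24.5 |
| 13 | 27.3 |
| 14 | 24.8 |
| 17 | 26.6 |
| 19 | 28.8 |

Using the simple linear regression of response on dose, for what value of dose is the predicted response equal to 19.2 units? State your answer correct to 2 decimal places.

n = 9, Σx = 109, Σy = 211.9, Σxy = 2683.3, Σx² = 1461
Sxx = Σx² − (Σx)²/n = 1461 − 1320.111111 = 140.888889
Sxy = Σxy − (Σx)(Σy)/n = 2683.3 − 2566.344444 = 116.955556
b = Sxy/Sxx = 116.955556/140.888889 = 0.830126
a = ȳ − b·x̄ = 23.544444 − 0.830126·12.111111 = 13.490694
Set a + b·x = 19.2: x = (19.2 − 13.490694) / 0.830126 = 6.877636

6.88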